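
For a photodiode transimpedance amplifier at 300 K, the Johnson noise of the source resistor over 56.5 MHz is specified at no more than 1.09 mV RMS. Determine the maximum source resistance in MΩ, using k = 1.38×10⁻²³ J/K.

1.27 MΩ

Johnson–Nyquist: V_n = √(4kTRB) ⇒ R = V_n² / (4kTB)
4kTB = 4 × 1.38×10⁻²³ × 300 × 5.65×10⁷ = 9.36×10⁻¹³
R = (1.09×10⁻³)² / 9.36×10⁻¹³ = 1.27×10⁶ Ω = 1.27 MΩ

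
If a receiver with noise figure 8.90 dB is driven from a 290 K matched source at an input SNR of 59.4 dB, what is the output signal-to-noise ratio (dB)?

50.50 dB

By definition F = SNR_in/SNR_out, so in dB: SNR_out = SNR_in − NF
SNR_out = 59.4 − 8.90 = 50.50 dB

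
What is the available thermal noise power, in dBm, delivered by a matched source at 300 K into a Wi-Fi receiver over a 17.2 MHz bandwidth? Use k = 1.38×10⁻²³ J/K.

−101.5 dBm

P_n = kTB = 1.38×10⁻²³ × 300 × 1.72×10⁷ = 7.12×10⁻¹⁴ W
In dBm: 10 log₁₀(7.12×10⁻¹⁴ / 10⁻³) = −101.5 dBm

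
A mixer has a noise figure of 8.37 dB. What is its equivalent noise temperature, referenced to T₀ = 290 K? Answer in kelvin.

F = 10^(8.37/10) = 6.87068
T_e = (F − 1)·T₀ = (6.87068 − 1) × 290 = 1702 K

1702 K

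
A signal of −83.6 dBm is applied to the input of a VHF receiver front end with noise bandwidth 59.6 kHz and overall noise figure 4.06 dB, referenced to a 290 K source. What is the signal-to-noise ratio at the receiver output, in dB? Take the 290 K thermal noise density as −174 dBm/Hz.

38.6 dB

Noise floor: N = −174 + 10 log₁₀(B) + NF
10 log₁₀(5.96×10⁴) = 47.75 dB
N = −174 + 47.75 + 4.06 = −122.19 dBm
SNR = P_sig − N = −83.6 − (−122.19) = 38.59 dB → 38.6 dB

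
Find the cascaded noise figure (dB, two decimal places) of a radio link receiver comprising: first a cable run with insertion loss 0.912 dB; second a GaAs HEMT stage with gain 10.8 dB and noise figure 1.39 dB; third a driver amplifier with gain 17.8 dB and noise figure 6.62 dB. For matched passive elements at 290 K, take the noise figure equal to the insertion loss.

3.15 dB

Convert to linear (a loss of L dB is a gain of −L dB): F_i = 10^(NF_i/10), G_i = 10^(G_i,dB/10)
  Stage 1: F_1 = 10^(0.912/10) = 1.234, G_1 = 10^(−0.912/10) = 0.8106
  Stage 2: F_2 = 10^(1.39/10) = 1.377, G_2 = 10^(10.8/10) = 12.02
  Stage 3: F_3 = 10^(6.62/10) = 4.592, G_3 = 10^(17.8/10) = 60.26
Friis cascade:
  F = 1.234 + (1.377 − 1)/0.8106 + (4.592 − 1)/9.745 = 2.068
NF = 10 log₁₀(2.068) = 3.15 dB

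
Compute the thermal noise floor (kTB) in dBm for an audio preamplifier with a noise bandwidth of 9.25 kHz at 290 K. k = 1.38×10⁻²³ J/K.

P_n = kTB = 1.38×10⁻²³ × 290 × 9.25×10³ = 3.70×10⁻¹⁷ W
In dBm: 10 log₁₀(3.70×10⁻¹⁷ / 10⁻³) = −134.3 dBm

−134.3 dBm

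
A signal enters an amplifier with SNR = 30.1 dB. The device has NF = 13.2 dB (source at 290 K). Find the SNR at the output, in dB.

By definition F = SNR_in/SNR_out, so in dB: SNR_out = SNR_in − NF
SNR_out = 30.1 − 13.2 = 16.9 dB

16.9 dB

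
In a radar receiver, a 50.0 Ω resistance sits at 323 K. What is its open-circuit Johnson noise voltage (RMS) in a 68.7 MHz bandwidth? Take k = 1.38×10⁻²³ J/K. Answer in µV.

7.83 µV

V_n = √(4kTRB)
4kTRB = 4 × 1.38×10⁻²³ × 323 × 5.00×10¹ × 6.87×10⁷ = 6.12×10⁻¹¹ V²
V_n = √(6.12×10⁻¹¹) = 7.83×10⁻⁶ V = 7.83 µV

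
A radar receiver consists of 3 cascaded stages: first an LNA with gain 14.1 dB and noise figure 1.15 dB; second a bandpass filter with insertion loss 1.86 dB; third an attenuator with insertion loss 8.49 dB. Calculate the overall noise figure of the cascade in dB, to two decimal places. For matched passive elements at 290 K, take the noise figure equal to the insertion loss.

2.27 dB

Convert to linear (a loss of L dB is a gain of −L dB): F_i = 10^(NF_i/10), G_i = 10^(G_i,dB/10)
  Stage 1: F_1 = 10^(1.15/10) = 1.303, G_1 = 10^(14.1/10) = 25.70
  Stage 2: F_2 = 10^(1.86/10) = 1.535, G_2 = 10^(−1.86/10) = 0.6516
  Stage 3: F_3 = 10^(8.49/10) = 7.063, G_3 = 10^(−8.49/10) = 0.1416
Friis cascade:
  F = 1.303 + (1.535 − 1)/25.70 + (7.063 − 1)/16.75 = 1.686
NF = 10 log₁₀(1.686) = 2.27 dB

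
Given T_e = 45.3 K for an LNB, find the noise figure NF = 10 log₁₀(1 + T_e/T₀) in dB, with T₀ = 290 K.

0.630 dB

F = 1 + T_e/T₀ = 1 + 45.3/290 = 1.15621
NF = 10 log₁₀(1.15621) = 0.630 dB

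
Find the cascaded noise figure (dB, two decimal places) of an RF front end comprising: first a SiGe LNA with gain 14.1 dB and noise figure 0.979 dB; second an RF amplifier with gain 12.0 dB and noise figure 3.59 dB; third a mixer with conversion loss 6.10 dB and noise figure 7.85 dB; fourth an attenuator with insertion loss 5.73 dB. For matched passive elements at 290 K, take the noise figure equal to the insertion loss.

Convert to linear (a loss of L dB is a gain of −L dB): F_i = 10^(NF_i/10), G_i = 10^(G_i,dB/10)
  Stage 1: F_1 = 10^(0.979/10) = 1.253, G_1 = 10^(14.1/10) = 25.70
  Stage 2: F_2 = 10^(3.59/10) = 2.286, G_2 = 10^(12.0/10) = 15.85
  Stage 3: F_3 = 10^(7.85/10) = 6.095, G_3 = 10^(−6.10/10) = 0.2455
  Stage 4: F_4 = 10^(5.73/10) = 3.741, G_4 = 10^(−5.73/10) = 0.2673
Friis cascade:
  F = 1.253 + (2.286 − 1)/25.70 + (6.095 − 1)/407.4 + (3.741 − 1)/100.0 = 1.343
NF = 10 log₁₀(1.343) = 1.28 dB

1.28 dB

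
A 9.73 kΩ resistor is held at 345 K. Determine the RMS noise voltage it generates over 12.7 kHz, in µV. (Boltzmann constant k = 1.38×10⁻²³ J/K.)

V_n = √(4kTRB)
4kTRB = 4 × 1.38×10⁻²³ × 345 × 9.73×10³ × 1.27×10⁴ = 2.35×10⁻¹² V²
V_n = √(2.35×10⁻¹²) = 1.53×10⁻⁶ V = 1.53 µV

1.53 µV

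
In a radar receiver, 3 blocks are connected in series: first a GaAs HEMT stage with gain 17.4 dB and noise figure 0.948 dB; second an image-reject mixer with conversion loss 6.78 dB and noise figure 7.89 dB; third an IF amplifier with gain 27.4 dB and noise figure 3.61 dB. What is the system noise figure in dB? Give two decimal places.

1.61 dB

Convert to linear (a loss of L dB is a gain of −L dB): F_i = 10^(NF_i/10), G_i = 10^(G_i,dB/10)
  Stage 1: F_1 = 10^(0.948/10) = 1.244, G_1 = 10^(17.4/10) = 54.95
  Stage 2: F_2 = 10^(7.89/10) = 6.152, G_2 = 10^(−6.78/10) = 0.2099
  Stage 3: F_3 = 10^(3.61/10) = 2.296, G_3 = 10^(27.4/10) = 549.5
Friis cascade:
  F = 1.244 + (6.152 − 1)/54.95 + (2.296 − 1)/11.53 = 1.450
NF = 10 log₁₀(1.450) = 1.61 dB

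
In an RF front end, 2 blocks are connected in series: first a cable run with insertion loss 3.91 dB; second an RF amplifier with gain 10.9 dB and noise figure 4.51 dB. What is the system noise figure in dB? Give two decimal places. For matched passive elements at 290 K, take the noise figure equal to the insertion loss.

8.42 dB

Convert to linear (a loss of L dB is a gain of −L dB): F_i = 10^(NF_i/10), G_i = 10^(G_i,dB/10)
  Stage 1: F_1 = 10^(3.91/10) = 2.460, G_1 = 10^(−3.91/10) = 0.4064
  Stage 2: F_2 = 10^(4.51/10) = 2.825, G_2 = 10^(10.9/10) = 12.30
Friis cascade:
  F = 2.460 + (2.825 − 1)/0.4064 = 6.950
NF = 10 log₁₀(6.950) = 8.42 dB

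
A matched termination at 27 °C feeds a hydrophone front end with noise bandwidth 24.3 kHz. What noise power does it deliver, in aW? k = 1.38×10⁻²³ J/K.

T = 27 °C + 273.15 = 300.15 K
P_n = kTB = 1.38×10⁻²³ × 300.15 × 2.43×10⁴ = 1.01×10⁻¹⁶ W = 101 aW

101 aW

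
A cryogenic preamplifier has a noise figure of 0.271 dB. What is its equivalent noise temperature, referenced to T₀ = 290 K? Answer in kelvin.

F = 10^(0.271/10) = 1.06439
T_e = (F − 1)·T₀ = (1.06439 − 1) × 290 = 18.7 K

18.7 K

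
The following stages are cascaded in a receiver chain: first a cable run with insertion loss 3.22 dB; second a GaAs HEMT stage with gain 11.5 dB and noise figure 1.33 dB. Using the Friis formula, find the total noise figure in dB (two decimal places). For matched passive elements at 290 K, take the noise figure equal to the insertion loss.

Convert to linear (a loss of L dB is a gain of −L dB): F_i = 10^(NF_i/10), G_i = 10^(G_i,dB/10)
  Stage 1: F_1 = 10^(3.22/10) = 2.099, G_1 = 10^(−3.22/10) = 0.4764
  Stage 2: F_2 = 10^(1.33/10) = 1.358, G_2 = 10^(11.5/10) = 14.13
Friis cascade:
  F = 2.099 + (1.358 − 1)/0.4764 = 2.851
NF = 10 log₁₀(2.851) = 4.55 dB

4.55 dB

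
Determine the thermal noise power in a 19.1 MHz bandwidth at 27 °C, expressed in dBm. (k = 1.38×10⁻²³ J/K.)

−101.0 dBm

T = 27 °C + 273.15 = 300.15 K
P_n = kTB = 1.38×10⁻²³ × 300.15 × 1.91×10⁷ = 7.91×10⁻¹⁴ W
In dBm: 10 log₁₀(7.91×10⁻¹⁴ / 10⁻³) = −101.0 dBm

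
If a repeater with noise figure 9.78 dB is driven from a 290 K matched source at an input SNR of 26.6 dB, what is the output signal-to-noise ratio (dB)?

16.82 dB

By definition F = SNR_in/SNR_out, so in dB: SNR_out = SNR_in − NF
SNR_out = 26.6 − 9.78 = 16.82 dB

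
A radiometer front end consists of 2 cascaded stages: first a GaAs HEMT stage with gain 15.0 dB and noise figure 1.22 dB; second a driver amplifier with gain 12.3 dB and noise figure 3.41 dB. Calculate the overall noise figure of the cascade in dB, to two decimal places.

1.34 dB

Convert to linear (a loss of L dB is a gain of −L dB): F_i = 10^(NF_i/10), G_i = 10^(G_i,dB/10)
  Stage 1: F_1 = 10^(1.22/10) = 1.324, G_1 = 10^(15.0/10) = 31.62
  Stage 2: F_2 = 10^(3.41/10) = 2.193, G_2 = 10^(12.3/10) = 16.98
Friis cascade:
  F = 1.324 + (2.193 − 1)/31.62 = 1.362
NF = 10 log₁₀(1.362) = 1.34 dB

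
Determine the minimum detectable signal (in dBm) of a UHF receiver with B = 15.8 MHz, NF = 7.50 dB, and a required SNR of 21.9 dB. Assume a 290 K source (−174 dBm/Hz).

Sensitivity = −174 + 10 log₁₀(B) + NF + SNR_min
= −174 + 71.99 + 7.50 + 21.9
= −72.61 dBm → −72.6 dBm

−72.6 dBm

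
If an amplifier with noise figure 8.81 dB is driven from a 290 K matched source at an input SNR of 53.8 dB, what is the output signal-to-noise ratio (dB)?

44.99 dB

By definition F = SNR_in/SNR_out, so in dB: SNR_out = SNR_in − NF
SNR_out = 53.8 − 8.81 = 44.99 dB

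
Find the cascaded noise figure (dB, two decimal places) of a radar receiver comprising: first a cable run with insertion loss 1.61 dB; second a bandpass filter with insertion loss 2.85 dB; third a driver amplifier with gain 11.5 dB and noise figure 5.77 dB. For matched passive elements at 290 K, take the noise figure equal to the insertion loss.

10.23 dB

Convert to linear (a loss of L dB is a gain of −L dB): F_i = 10^(NF_i/10), G_i = 10^(G_i,dB/10)
  Stage 1: F_1 = 10^(1.61/10) = 1.449, G_1 = 10^(−1.61/10) = 0.6902
  Stage 2: F_2 = 10^(2.85/10) = 1.928, G_2 = 10^(−2.85/10) = 0.5188
  Stage 3: F_3 = 10^(5.77/10) = 3.776, G_3 = 10^(11.5/10) = 14.13
Friis cascade:
  F = 1.449 + (1.928 − 1)/0.6902 + (3.776 − 1)/0.3581 = 10.54
NF = 10 log₁₀(10.54) = 10.23 dB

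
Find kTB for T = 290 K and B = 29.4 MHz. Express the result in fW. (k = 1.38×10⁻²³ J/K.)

118 fW

P_n = kTB = 1.38×10⁻²³ × 290 × 2.94×10⁷ = 1.18×10⁻¹³ W = 118 fW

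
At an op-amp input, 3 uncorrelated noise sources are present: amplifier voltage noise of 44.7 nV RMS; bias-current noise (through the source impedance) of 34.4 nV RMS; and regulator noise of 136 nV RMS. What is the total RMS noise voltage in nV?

Uncorrelated sources add in power (mean-square): V_tot = √(ΣV_i²)
V_tot = √[(4.47×10⁻⁸)² + (3.44×10⁻⁸)² + (1.36×10⁻⁷)²] = 1.47×10⁻⁷ V = 147 nV

147 nV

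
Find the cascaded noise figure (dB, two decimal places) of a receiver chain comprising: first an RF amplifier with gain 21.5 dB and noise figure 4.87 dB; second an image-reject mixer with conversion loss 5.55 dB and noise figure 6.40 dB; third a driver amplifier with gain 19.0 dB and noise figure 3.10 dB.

4.94 dB

Convert to linear (a loss of L dB is a gain of −L dB): F_i = 10^(NF_i/10), G_i = 10^(G_i,dB/10)
  Stage 1: F_1 = 10^(4.87/10) = 3.069, G_1 = 10^(21.5/10) = 141.3
  Stage 2: F_2 = 10^(6.40/10) = 4.365, G_2 = 10^(−5.55/10) = 0.2786
  Stage 3: F_3 = 10^(3.10/10) = 2.042, G_3 = 10^(19.0/10) = 79.43
Friis cascade:
  F = 3.069 + (4.365 − 1)/141.3 + (2.042 − 1)/39.36 = 3.119
NF = 10 log₁₀(3.119) = 4.94 dB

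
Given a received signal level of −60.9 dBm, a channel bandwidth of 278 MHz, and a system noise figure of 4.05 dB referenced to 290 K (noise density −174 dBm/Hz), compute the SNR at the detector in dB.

24.6 dB

Noise floor: N = −174 + 10 log₁₀(B) + NF
10 log₁₀(2.78×10⁸) = 84.44 dB
N = −174 + 84.44 + 4.05 = −85.51 dBm
SNR = P_sig − N = −60.9 − (−85.51) = 24.61 dB → 24.6 dB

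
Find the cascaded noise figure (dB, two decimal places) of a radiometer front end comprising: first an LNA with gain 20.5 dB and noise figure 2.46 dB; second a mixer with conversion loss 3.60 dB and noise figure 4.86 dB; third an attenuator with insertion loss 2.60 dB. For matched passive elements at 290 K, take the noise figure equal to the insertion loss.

Convert to linear (a loss of L dB is a gain of −L dB): F_i = 10^(NF_i/10), G_i = 10^(G_i,dB/10)
  Stage 1: F_1 = 10^(2.46/10) = 1.762, G_1 = 10^(20.5/10) = 112.2
  Stage 2: F_2 = 10^(4.86/10) = 3.062, G_2 = 10^(−3.60/10) = 0.4365
  Stage 3: F_3 = 10^(2.60/10) = 1.820, G_3 = 10^(−2.60/10) = 0.5495
Friis cascade:
  F = 1.762 + (3.062 − 1)/112.2 + (1.820 − 1)/48.98 = 1.797
NF = 10 log₁₀(1.797) = 2.55 dB

2.55 dB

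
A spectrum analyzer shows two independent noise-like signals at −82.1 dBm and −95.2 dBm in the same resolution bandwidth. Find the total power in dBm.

Convert to linear, add, convert back:
P₁ = 6.17×10⁻¹² W, P₂ = 3.02×10⁻¹³ W
P_tot = 6.47×10⁻¹² W → 10 log₁₀(P_tot / 10⁻³) = −81.9 dBm

−81.9 dBm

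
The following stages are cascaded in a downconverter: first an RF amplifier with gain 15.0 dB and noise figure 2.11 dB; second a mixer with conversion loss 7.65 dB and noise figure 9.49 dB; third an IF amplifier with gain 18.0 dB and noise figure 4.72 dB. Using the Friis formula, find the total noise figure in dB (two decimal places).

Convert to linear (a loss of L dB is a gain of −L dB): F_i = 10^(NF_i/10), G_i = 10^(G_i,dB/10)
  Stage 1: F_1 = 10^(2.11/10) = 1.626, G_1 = 10^(15.0/10) = 31.62
  Stage 2: F_2 = 10^(9.49/10) = 8.892, G_2 = 10^(−7.65/10) = 0.1718
  Stage 3: F_3 = 10^(4.72/10) = 2.965, G_3 = 10^(18.0/10) = 63.10
Friis cascade:
  F = 1.626 + (8.892 − 1)/31.62 + (2.965 − 1)/5.433 = 2.237
NF = 10 log₁₀(2.237) = 3.50 dB

3.50 dB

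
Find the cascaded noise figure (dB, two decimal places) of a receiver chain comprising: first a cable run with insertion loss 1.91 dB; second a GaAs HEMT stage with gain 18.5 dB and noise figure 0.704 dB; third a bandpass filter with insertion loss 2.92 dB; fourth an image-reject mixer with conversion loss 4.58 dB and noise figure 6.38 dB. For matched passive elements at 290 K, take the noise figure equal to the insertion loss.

2.99 dB

Convert to linear (a loss of L dB is a gain of −L dB): F_i = 10^(NF_i/10), G_i = 10^(G_i,dB/10)
  Stage 1: F_1 = 10^(1.91/10) = 1.552, G_1 = 10^(−1.91/10) = 0.6442
  Stage 2: F_2 = 10^(0.704/10) = 1.176, G_2 = 10^(18.5/10) = 70.79
  Stage 3: F_3 = 10^(2.92/10) = 1.959, G_3 = 10^(−2.92/10) = 0.5105
  Stage 4: F_4 = 10^(6.38/10) = 4.345, G_4 = 10^(−4.58/10) = 0.3483
Friis cascade:
  F = 1.552 + (1.176 − 1)/0.6442 + (1.959 − 1)/45.60 + (4.345 − 1)/23.28 = 1.990
NF = 10 log₁₀(1.990) = 2.99 dB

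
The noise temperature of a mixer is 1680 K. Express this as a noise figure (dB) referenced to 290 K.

8.32 dB

F = 1 + T_e/T₀ = 1 + 1680/290 = 6.7931
NF = 10 log₁₀(6.7931) = 8.32 dB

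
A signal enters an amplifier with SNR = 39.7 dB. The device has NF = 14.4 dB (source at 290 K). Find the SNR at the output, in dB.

25.3 dB

By definition F = SNR_in/SNR_out, so in dB: SNR_out = SNR_in − NF
SNR_out = 39.7 − 14.4 = 25.3 dB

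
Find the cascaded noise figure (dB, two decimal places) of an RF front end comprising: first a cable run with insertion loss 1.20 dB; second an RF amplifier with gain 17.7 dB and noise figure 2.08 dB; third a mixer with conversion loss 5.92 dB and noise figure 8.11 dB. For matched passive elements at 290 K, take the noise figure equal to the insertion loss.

3.52 dB

Convert to linear (a loss of L dB is a gain of −L dB): F_i = 10^(NF_i/10), G_i = 10^(G_i,dB/10)
  Stage 1: F_1 = 10^(1.20/10) = 1.318, G_1 = 10^(−1.20/10) = 0.7586
  Stage 2: F_2 = 10^(2.08/10) = 1.614, G_2 = 10^(17.7/10) = 58.88
  Stage 3: F_3 = 10^(8.11/10) = 6.471, G_3 = 10^(−5.92/10) = 0.2559
Friis cascade:
  F = 1.318 + (1.614 − 1)/0.7586 + (6.471 − 1)/44.67 = 2.251
NF = 10 log₁₀(2.251) = 3.52 dB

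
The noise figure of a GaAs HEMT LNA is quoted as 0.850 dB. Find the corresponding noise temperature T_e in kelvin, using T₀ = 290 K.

F = 10^(0.850/10) = 1.21619
T_e = (F − 1)·T₀ = (1.21619 − 1) × 290 = 62.7 K

62.7 K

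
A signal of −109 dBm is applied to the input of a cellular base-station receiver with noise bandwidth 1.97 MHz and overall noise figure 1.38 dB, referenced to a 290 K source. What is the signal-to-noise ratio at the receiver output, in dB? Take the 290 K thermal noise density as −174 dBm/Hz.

0.7 dB

Noise floor: N = −174 + 10 log₁₀(B) + NF
10 log₁₀(1.97×10⁶) = 62.94 dB
N = −174 + 62.94 + 1.38 = −109.68 dBm
SNR = P_sig − N = −109 − (−109.68) = 0.68 dB → 0.7 dB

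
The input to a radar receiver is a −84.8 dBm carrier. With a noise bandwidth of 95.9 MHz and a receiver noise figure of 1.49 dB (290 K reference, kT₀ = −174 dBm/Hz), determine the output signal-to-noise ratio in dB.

7.9 dB

Noise floor: N = −174 + 10 log₁₀(B) + NF
10 log₁₀(9.59×10⁷) = 79.82 dB
N = −174 + 79.82 + 1.49 = −92.69 dBm
SNR = P_sig − N = −84.8 − (−92.69) = 7.89 dB → 7.9 dB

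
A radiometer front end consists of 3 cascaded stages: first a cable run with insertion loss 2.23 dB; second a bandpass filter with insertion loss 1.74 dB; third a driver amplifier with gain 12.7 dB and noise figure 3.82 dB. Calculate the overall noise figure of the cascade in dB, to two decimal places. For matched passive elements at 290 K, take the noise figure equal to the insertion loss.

Convert to linear (a loss of L dB is a gain of −L dB): F_i = 10^(NF_i/10), G_i = 10^(G_i,dB/10)
  Stage 1: F_1 = 10^(2.23/10) = 1.671, G_1 = 10^(−2.23/10) = 0.5984
  Stage 2: F_2 = 10^(1.74/10) = 1.493, G_2 = 10^(−1.74/10) = 0.6699
  Stage 3: F_3 = 10^(3.82/10) = 2.410, G_3 = 10^(12.7/10) = 18.62
Friis cascade:
  F = 1.671 + (1.493 − 1)/0.5984 + (2.410 − 1)/0.4009 = 6.012
NF = 10 log₁₀(6.012) = 7.79 dB

7.79 dB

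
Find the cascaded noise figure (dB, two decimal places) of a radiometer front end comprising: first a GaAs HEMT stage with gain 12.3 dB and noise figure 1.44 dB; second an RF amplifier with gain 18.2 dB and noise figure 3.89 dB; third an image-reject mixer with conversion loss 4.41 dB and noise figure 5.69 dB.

1.71 dB

Convert to linear (a loss of L dB is a gain of −L dB): F_i = 10^(NF_i/10), G_i = 10^(G_i,dB/10)
  Stage 1: F_1 = 10^(1.44/10) = 1.393, G_1 = 10^(12.3/10) = 16.98
  Stage 2: F_2 = 10^(3.89/10) = 2.449, G_2 = 10^(18.2/10) = 66.07
  Stage 3: F_3 = 10^(5.69/10) = 3.707, G_3 = 10^(−4.41/10) = 0.3622
Friis cascade:
  F = 1.393 + (2.449 − 1)/16.98 + (3.707 − 1)/1122 = 1.481
NF = 10 log₁₀(1.481) = 1.71 dB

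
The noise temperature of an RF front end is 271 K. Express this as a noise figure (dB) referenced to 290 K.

2.87 dB

F = 1 + T_e/T₀ = 1 + 271/290 = 1.93448
NF = 10 log₁₀(1.93448) = 2.87 dB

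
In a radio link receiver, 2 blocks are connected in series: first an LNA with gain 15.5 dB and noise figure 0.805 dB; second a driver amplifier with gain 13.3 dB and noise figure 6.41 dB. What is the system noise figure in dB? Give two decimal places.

1.14 dB

Convert to linear (a loss of L dB is a gain of −L dB): F_i = 10^(NF_i/10), G_i = 10^(G_i,dB/10)
  Stage 1: F_1 = 10^(0.805/10) = 1.204, G_1 = 10^(15.5/10) = 35.48
  Stage 2: F_2 = 10^(6.41/10) = 4.375, G_2 = 10^(13.3/10) = 21.38
Friis cascade:
  F = 1.204 + (4.375 − 1)/35.48 = 1.299
NF = 10 log₁₀(1.299) = 1.14 dB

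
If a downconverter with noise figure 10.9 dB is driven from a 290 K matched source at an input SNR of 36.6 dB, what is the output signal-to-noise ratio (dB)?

By definition F = SNR_in/SNR_out, so in dB: SNR_out = SNR_in − NF
SNR_out = 36.6 − 10.9 = 25.7 dB

25.7 dB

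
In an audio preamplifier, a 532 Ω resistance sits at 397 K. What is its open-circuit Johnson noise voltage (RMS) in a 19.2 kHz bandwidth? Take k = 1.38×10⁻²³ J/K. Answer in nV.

473 nV

V_n = √(4kTRB)
4kTRB = 4 × 1.38×10⁻²³ × 397 × 5.32×10² × 1.92×10⁴ = 2.24×10⁻¹³ V²
V_n = √(2.24×10⁻¹³) = 4.73×10⁻⁷ V = 473 nV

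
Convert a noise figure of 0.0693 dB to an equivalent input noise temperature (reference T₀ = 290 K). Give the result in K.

4.66 K

F = 10^(0.0693/10) = 1.01608
T_e = (F − 1)·T₀ = (1.01608 − 1) × 290 = 4.66 K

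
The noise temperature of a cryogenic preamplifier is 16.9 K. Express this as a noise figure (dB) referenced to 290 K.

F = 1 + T_e/T₀ = 1 + 16.9/290 = 1.05828
NF = 10 log₁₀(1.05828) = 0.246 dB

0.246 dB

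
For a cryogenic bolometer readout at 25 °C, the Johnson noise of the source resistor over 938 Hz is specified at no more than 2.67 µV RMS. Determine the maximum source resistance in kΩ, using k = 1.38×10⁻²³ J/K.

462 kΩ

T = 25 °C + 273.15 = 298.15 K
Johnson–Nyquist: V_n = √(4kTRB) ⇒ R = V_n² / (4kTB)
4kTB = 4 × 1.38×10⁻²³ × 298.15 × 9.38×10² = 1.54×10⁻¹⁷
R = (2.67×10⁻⁶)² / 1.54×10⁻¹⁷ = 4.62×10⁵ Ω = 462 kΩ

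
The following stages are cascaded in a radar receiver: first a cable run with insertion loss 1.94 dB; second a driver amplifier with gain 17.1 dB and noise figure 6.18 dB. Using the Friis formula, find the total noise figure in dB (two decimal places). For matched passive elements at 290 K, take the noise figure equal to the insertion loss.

8.12 dB

Convert to linear (a loss of L dB is a gain of −L dB): F_i = 10^(NF_i/10), G_i = 10^(G_i,dB/10)
  Stage 1: F_1 = 10^(1.94/10) = 1.563, G_1 = 10^(−1.94/10) = 0.6397
  Stage 2: F_2 = 10^(6.18/10) = 4.150, G_2 = 10^(17.1/10) = 51.29
Friis cascade:
  F = 1.563 + (4.150 − 1)/0.6397 = 6.486
NF = 10 log₁₀(6.486) = 8.12 dB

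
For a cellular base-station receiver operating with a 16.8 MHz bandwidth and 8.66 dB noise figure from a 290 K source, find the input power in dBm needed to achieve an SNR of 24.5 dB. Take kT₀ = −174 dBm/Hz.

Sensitivity = −174 + 10 log₁₀(B) + NF + SNR_min
= −174 + 72.25 + 8.66 + 24.5
= −68.59 dBm → −68.6 dBm

−68.6 dBm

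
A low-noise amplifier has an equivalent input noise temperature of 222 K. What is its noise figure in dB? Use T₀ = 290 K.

2.47 dB

F = 1 + T_e/T₀ = 1 + 222/290 = 1.76552
NF = 10 log₁₀(1.76552) = 2.47 dB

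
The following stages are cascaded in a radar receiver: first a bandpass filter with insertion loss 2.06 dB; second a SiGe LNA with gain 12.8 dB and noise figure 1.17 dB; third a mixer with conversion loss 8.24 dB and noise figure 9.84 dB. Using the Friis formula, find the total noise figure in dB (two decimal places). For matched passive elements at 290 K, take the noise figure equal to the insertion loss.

Convert to linear (a loss of L dB is a gain of −L dB): F_i = 10^(NF_i/10), G_i = 10^(G_i,dB/10)
  Stage 1: F_1 = 10^(2.06/10) = 1.607, G_1 = 10^(−2.06/10) = 0.6223
  Stage 2: F_2 = 10^(1.17/10) = 1.309, G_2 = 10^(12.8/10) = 19.05
  Stage 3: F_3 = 10^(9.84/10) = 9.638, G_3 = 10^(−8.24/10) = 0.1500
Friis cascade:
  F = 1.607 + (1.309 − 1)/0.6223 + (9.638 − 1)/11.86 = 2.832
NF = 10 log₁₀(2.832) = 4.52 dB

4.52 dB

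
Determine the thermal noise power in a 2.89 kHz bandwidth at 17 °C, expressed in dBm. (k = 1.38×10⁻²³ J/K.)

−139.4 dBm

T = 17 °C + 273.15 = 290.15 K
P_n = kTB = 1.38×10⁻²³ × 290.15 × 2.89×10³ = 1.16×10⁻¹⁷ W
In dBm: 10 log₁₀(1.16×10⁻¹⁷ / 10⁻³) = −139.4 dBm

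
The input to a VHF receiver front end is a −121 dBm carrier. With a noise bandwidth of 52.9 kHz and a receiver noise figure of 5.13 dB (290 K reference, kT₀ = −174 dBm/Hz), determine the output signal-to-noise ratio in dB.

Noise floor: N = −174 + 10 log₁₀(B) + NF
10 log₁₀(5.29×10⁴) = 47.23 dB
N = −174 + 47.23 + 5.13 = −121.64 dBm
SNR = P_sig − N = −121 − (−121.64) = 0.64 dB → 0.6 dB

0.6 dB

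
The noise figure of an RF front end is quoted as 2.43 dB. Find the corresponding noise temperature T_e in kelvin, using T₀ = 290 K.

217 K

F = 10^(2.43/10) = 1.74985
T_e = (F − 1)·T₀ = (1.74985 − 1) × 290 = 217 K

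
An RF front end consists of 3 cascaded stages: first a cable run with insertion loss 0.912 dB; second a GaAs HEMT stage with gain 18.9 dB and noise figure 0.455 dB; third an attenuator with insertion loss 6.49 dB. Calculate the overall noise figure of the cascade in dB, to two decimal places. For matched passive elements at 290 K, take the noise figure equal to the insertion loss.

Convert to linear (a loss of L dB is a gain of −L dB): F_i = 10^(NF_i/10), G_i = 10^(G_i,dB/10)
  Stage 1: F_1 = 10^(0.912/10) = 1.234, G_1 = 10^(−0.912/10) = 0.8106
  Stage 2: F_2 = 10^(0.455/10) = 1.110, G_2 = 10^(18.9/10) = 77.62
  Stage 3: F_3 = 10^(6.49/10) = 4.457, G_3 = 10^(−6.49/10) = 0.2244
Friis cascade:
  F = 1.234 + (1.110 − 1)/0.8106 + (4.457 − 1)/62.92 = 1.425
NF = 10 log₁₀(1.425) = 1.54 dB

1.54 dB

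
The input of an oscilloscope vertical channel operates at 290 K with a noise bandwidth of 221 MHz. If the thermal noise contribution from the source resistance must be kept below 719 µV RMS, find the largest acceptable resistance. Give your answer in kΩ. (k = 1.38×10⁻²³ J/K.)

Johnson–Nyquist: V_n = √(4kTRB) ⇒ R = V_n² / (4kTB)
4kTB = 4 × 1.38×10⁻²³ × 290 × 2.21×10⁸ = 3.54×10⁻¹²
R = (7.19×10⁻⁴)² / 3.54×10⁻¹² = 1.46×10⁵ Ω = 146 kΩ

146 kΩ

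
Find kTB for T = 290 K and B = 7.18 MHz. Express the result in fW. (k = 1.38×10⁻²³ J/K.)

P_n = kTB = 1.38×10⁻²³ × 290 × 7.18×10⁶ = 2.87×10⁻¹⁴ W = 28.7 fW

28.7 fW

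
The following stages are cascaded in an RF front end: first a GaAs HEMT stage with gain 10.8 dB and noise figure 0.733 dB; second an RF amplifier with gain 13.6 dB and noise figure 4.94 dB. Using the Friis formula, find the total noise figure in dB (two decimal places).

Convert to linear (a loss of L dB is a gain of −L dB): F_i = 10^(NF_i/10), G_i = 10^(G_i,dB/10)
  Stage 1: F_1 = 10^(0.733/10) = 1.184, G_1 = 10^(10.8/10) = 12.02
  Stage 2: F_2 = 10^(4.94/10) = 3.119, G_2 = 10^(13.6/10) = 22.91
Friis cascade:
  F = 1.184 + (3.119 − 1)/12.02 = 1.360
NF = 10 log₁₀(1.360) = 1.34 dB

1.34 dB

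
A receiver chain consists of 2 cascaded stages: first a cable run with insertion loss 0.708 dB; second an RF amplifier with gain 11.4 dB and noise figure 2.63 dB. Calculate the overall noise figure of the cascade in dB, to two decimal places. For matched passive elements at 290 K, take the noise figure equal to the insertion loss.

Convert to linear (a loss of L dB is a gain of −L dB): F_i = 10^(NF_i/10), G_i = 10^(G_i,dB/10)
  Stage 1: F_1 = 10^(0.708/10) = 1.177, G_1 = 10^(−0.708/10) = 0.8496
  Stage 2: F_2 = 10^(2.63/10) = 1.832, G_2 = 10^(11.4/10) = 13.80
Friis cascade:
  F = 1.177 + (1.832 − 1)/0.8496 = 2.157
NF = 10 log₁₀(2.157) = 3.34 dB

3.34 dB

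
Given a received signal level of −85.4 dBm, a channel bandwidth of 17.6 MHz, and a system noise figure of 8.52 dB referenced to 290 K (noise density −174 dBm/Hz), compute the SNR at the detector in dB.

7.6 dB

Noise floor: N = −174 + 10 log₁₀(B) + NF
10 log₁₀(1.76×10⁷) = 72.46 dB
N = −174 + 72.46 + 8.52 = −93.02 dBm
SNR = P_sig − N = −85.4 − (−93.02) = 7.62 dB → 7.6 dB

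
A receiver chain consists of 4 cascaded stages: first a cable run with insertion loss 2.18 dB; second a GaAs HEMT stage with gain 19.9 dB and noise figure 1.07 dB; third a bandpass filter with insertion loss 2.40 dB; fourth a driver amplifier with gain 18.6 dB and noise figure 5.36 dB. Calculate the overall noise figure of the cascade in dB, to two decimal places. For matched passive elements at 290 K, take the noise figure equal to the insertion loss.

Convert to linear (a loss of L dB is a gain of −L dB): F_i = 10^(NF_i/10), G_i = 10^(G_i,dB/10)
  Stage 1: F_1 = 10^(2.18/10) = 1.652, G_1 = 10^(−2.18/10) = 0.6053
  Stage 2: F_2 = 10^(1.07/10) = 1.279, G_2 = 10^(19.9/10) = 97.72
  Stage 3: F_3 = 10^(2.40/10) = 1.738, G_3 = 10^(−2.40/10) = 0.5754
  Stage 4: F_4 = 10^(5.36/10) = 3.436, G_4 = 10^(18.6/10) = 72.44
Friis cascade:
  F = 1.652 + (1.279 − 1)/0.6053 + (1.738 − 1)/59.16 + (3.436 − 1)/34.04 = 2.198
NF = 10 log₁₀(2.198) = 3.42 dB

3.42 dB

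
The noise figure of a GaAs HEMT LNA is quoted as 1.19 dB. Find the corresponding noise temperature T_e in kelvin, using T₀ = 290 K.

F = 10^(1.19/10) = 1.31522
T_e = (F − 1)·T₀ = (1.31522 − 1) × 290 = 91.4 K

91.4 K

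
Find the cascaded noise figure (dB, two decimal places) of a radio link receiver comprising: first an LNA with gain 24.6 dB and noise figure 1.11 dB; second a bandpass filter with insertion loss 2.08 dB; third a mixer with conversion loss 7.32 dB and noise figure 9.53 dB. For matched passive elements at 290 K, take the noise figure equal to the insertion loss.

1.26 dB

Convert to linear (a loss of L dB is a gain of −L dB): F_i = 10^(NF_i/10), G_i = 10^(G_i,dB/10)
  Stage 1: F_1 = 10^(1.11/10) = 1.291, G_1 = 10^(24.6/10) = 288.4
  Stage 2: F_2 = 10^(2.08/10) = 1.614, G_2 = 10^(−2.08/10) = 0.6194
  Stage 3: F_3 = 10^(9.53/10) = 8.974, G_3 = 10^(−7.32/10) = 0.1854
Friis cascade:
  F = 1.291 + (1.614 − 1)/288.4 + (8.974 − 1)/178.6 = 1.338
NF = 10 log₁₀(1.338) = 1.26 dB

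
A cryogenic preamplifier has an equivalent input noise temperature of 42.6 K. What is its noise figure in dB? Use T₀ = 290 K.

F = 1 + T_e/T₀ = 1 + 42.6/290 = 1.1469
NF = 10 log₁₀(1.1469) = 0.595 dB

0.595 dB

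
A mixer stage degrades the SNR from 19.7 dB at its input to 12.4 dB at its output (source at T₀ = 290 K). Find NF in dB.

NF (dB) = SNR_in(dB) − SNR_out(dB) when the source is at T₀
NF = 19.7 − 12.4 = 7.3 dB

7.3 dB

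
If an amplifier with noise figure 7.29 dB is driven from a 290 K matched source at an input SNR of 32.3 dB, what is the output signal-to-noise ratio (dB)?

25.01 dB

By definition F = SNR_in/SNR_out, so in dB: SNR_out = SNR_in − NF
SNR_out = 32.3 − 7.29 = 25.01 dB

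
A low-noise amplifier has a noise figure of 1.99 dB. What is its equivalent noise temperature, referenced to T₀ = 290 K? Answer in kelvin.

F = 10^(1.99/10) = 1.58125
T_e = (F − 1)·T₀ = (1.58125 − 1) × 290 = 169 K

169 K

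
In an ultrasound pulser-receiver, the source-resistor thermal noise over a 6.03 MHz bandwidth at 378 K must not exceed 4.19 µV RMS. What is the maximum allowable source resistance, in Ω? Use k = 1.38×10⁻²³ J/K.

140 Ω

Johnson–Nyquist: V_n = √(4kTRB) ⇒ R = V_n² / (4kTB)
4kTB = 4 × 1.38×10⁻²³ × 378 × 6.03×10⁶ = 1.26×10⁻¹³
R = (4.19×10⁻⁶)² / 1.26×10⁻¹³ = 1.40×10² Ω = 140 Ω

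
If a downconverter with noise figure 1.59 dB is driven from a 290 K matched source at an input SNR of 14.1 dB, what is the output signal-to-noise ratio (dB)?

By definition F = SNR_in/SNR_out, so in dB: SNR_out = SNR_in − NF
SNR_out = 14.1 − 1.59 = 12.51 dB

12.51 dB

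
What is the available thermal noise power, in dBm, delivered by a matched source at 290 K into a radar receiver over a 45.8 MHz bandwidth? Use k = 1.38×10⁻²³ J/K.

P_n = kTB = 1.38×10⁻²³ × 290 × 4.58×10⁷ = 1.83×10⁻¹³ W
In dBm: 10 log₁₀(1.83×10⁻¹³ / 10⁻³) = −97.4 dBm

−97.4 dBm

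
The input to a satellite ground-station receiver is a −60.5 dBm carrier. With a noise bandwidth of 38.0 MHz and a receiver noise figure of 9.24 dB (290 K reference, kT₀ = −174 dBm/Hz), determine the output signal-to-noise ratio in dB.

Noise floor: N = −174 + 10 log₁₀(B) + NF
10 log₁₀(3.80×10⁷) = 75.8 dB
N = −174 + 75.8 + 9.24 = −88.96 dBm
SNR = P_sig − N = −60.5 − (−88.96) = 28.46 dB → 28.5 dB

28.5 dB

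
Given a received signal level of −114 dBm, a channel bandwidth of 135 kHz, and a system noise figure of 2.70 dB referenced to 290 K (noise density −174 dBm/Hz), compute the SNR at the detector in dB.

6.0 dB

Noise floor: N = −174 + 10 log₁₀(B) + NF
10 log₁₀(1.35×10⁵) = 51.3 dB
N = −174 + 51.3 + 2.70 = −120.00 dBm
SNR = P_sig − N = −114 − (−120.00) = 6.00 dB → 6.0 dB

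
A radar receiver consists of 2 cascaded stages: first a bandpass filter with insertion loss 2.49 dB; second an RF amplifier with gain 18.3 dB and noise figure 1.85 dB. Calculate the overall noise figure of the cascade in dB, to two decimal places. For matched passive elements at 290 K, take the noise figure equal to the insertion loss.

Convert to linear (a loss of L dB is a gain of −L dB): F_i = 10^(NF_i/10), G_i = 10^(G_i,dB/10)
  Stage 1: F_1 = 10^(2.49/10) = 1.774, G_1 = 10^(−2.49/10) = 0.5636
  Stage 2: F_2 = 10^(1.85/10) = 1.531, G_2 = 10^(18.3/10) = 67.61
Friis cascade:
  F = 1.774 + (1.531 − 1)/0.5636 = 2.716
NF = 10 log₁₀(2.716) = 4.34 dB

4.34 dB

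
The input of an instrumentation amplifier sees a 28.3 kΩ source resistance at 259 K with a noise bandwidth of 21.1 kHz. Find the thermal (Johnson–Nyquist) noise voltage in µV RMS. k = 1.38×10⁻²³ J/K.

2.92 µV

V_n = √(4kTRB)
4kTRB = 4 × 1.38×10⁻²³ × 259 × 2.83×10⁴ × 2.11×10⁴ = 8.54×10⁻¹² V²
V_n = √(8.54×10⁻¹²) = 2.92×10⁻⁶ V = 2.92 µV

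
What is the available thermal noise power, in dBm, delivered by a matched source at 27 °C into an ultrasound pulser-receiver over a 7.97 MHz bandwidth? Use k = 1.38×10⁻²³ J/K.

−104.8 dBm

T = 27 °C + 273.15 = 300.15 K
P_n = kTB = 1.38×10⁻²³ × 300.15 × 7.97×10⁶ = 3.30×10⁻¹⁴ W
In dBm: 10 log₁₀(3.30×10⁻¹⁴ / 10⁻³) = −104.8 dBm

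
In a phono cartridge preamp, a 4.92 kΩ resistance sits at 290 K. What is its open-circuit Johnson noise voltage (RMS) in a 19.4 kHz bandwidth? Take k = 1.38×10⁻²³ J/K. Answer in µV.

V_n = √(4kTRB)
4kTRB = 4 × 1.38×10⁻²³ × 290 × 4.92×10³ × 1.94×10⁴ = 1.53×10⁻¹² V²
V_n = √(1.53×10⁻¹²) = 1.24×10⁻⁶ V = 1.24 µV

1.24 µV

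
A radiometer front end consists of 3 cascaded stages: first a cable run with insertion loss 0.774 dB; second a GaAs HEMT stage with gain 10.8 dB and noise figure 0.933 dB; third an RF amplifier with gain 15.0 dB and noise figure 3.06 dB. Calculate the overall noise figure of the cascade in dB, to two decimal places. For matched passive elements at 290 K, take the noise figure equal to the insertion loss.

Convert to linear (a loss of L dB is a gain of −L dB): F_i = 10^(NF_i/10), G_i = 10^(G_i,dB/10)
  Stage 1: F_1 = 10^(0.774/10) = 1.195, G_1 = 10^(−0.774/10) = 0.8368
  Stage 2: F_2 = 10^(0.933/10) = 1.240, G_2 = 10^(10.8/10) = 12.02
  Stage 3: F_3 = 10^(3.06/10) = 2.023, G_3 = 10^(15.0/10) = 31.62
Friis cascade:
  F = 1.195 + (1.240 − 1)/0.8368 + (2.023 − 1)/10.06 = 1.583
NF = 10 log₁₀(1.583) = 2.00 dB

2.00 dB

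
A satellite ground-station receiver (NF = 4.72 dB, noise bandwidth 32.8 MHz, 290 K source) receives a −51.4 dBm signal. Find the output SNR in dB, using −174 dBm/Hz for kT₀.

42.7 dB

Noise floor: N = −174 + 10 log₁₀(B) + NF
10 log₁₀(3.28×10⁷) = 75.16 dB
N = −174 + 75.16 + 4.72 = −94.12 dBm
SNR = P_sig − N = −51.4 − (−94.12) = 42.72 dB → 42.7 dB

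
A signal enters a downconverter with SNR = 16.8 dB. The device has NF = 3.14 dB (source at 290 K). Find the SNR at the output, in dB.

13.66 dB

By definition F = SNR_in/SNR_out, so in dB: SNR_out = SNR_in − NF
SNR_out = 16.8 − 3.14 = 13.66 dB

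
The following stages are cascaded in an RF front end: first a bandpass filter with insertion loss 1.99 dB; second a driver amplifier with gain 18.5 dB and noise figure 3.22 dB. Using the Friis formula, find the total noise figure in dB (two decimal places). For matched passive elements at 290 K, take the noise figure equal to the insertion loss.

Convert to linear (a loss of L dB is a gain of −L dB): F_i = 10^(NF_i/10), G_i = 10^(G_i,dB/10)
  Stage 1: F_1 = 10^(1.99/10) = 1.581, G_1 = 10^(−1.99/10) = 0.6324
  Stage 2: F_2 = 10^(3.22/10) = 2.099, G_2 = 10^(18.5/10) = 70.79
Friis cascade:
  F = 1.581 + (2.099 − 1)/0.6324 = 3.319
NF = 10 log₁₀(3.319) = 5.21 dB

5.21 dB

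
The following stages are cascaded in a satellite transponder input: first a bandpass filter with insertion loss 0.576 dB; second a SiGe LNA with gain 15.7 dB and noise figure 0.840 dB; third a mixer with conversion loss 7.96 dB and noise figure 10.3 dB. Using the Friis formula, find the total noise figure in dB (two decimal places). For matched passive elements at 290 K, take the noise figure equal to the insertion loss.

2.26 dB

Convert to linear (a loss of L dB is a gain of −L dB): F_i = 10^(NF_i/10), G_i = 10^(G_i,dB/10)
  Stage 1: F_1 = 10^(0.576/10) = 1.142, G_1 = 10^(−0.576/10) = 0.8758
  Stage 2: F_2 = 10^(0.840/10) = 1.213, G_2 = 10^(15.7/10) = 37.15
  Stage 3: F_3 = 10^(10.3/10) = 10.72, G_3 = 10^(−7.96/10) = 0.1600
Friis cascade:
  F = 1.142 + (1.213 − 1)/0.8758 + (10.72 − 1)/32.54 = 1.684
NF = 10 log₁₀(1.684) = 2.26 dB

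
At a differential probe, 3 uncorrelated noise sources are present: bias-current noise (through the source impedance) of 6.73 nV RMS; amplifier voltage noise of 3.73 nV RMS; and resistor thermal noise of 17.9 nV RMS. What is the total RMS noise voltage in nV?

19.5 nV

Uncorrelated sources add in power (mean-square): V_tot = √(ΣV_i²)
V_tot = √[(6.73×10⁻⁹)² + (3.73×10⁻⁹)² + (1.79×10⁻⁸)²] = 1.95×10⁻⁸ V = 19.5 nV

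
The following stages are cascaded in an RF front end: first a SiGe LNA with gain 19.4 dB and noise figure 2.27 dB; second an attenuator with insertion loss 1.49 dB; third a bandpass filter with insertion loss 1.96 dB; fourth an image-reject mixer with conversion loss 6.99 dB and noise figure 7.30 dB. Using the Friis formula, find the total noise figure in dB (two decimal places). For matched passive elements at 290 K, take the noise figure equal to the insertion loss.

2.58 dB

Convert to linear (a loss of L dB is a gain of −L dB): F_i = 10^(NF_i/10), G_i = 10^(G_i,dB/10)
  Stage 1: F_1 = 10^(2.27/10) = 1.687, G_1 = 10^(19.4/10) = 87.10
  Stage 2: F_2 = 10^(1.49/10) = 1.409, G_2 = 10^(−1.49/10) = 0.7096
  Stage 3: F_3 = 10^(1.96/10) = 1.570, G_3 = 10^(−1.96/10) = 0.6368
  Stage 4: F_4 = 10^(7.30/10) = 5.370, G_4 = 10^(−6.99/10) = 0.2000
Friis cascade:
  F = 1.687 + (1.409 − 1)/87.10 + (1.570 − 1)/61.80 + (5.370 − 1)/39.36 = 1.812
NF = 10 log₁₀(1.812) = 2.58 dB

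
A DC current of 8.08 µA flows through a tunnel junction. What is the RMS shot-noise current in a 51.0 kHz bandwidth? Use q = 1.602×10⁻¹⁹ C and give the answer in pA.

363 pA

I_n = √(2qI·B)
2qI·B = 2 × 1.602×10⁻¹⁹ × 8.08×10⁻⁶ × 5.10×10⁴ = 1.32×10⁻¹⁹ A²
I_n = √(1.32×10⁻¹⁹) = 3.63×10⁻¹⁰ A = 363 pA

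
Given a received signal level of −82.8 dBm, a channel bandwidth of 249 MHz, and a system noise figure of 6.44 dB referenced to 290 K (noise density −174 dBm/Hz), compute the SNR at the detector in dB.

Noise floor: N = −174 + 10 log₁₀(B) + NF
10 log₁₀(2.49×10⁸) = 83.96 dB
N = −174 + 83.96 + 6.44 = −83.60 dBm
SNR = P_sig − N = −82.8 − (−83.60) = 0.80 dB → 0.8 dB

0.8 dB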